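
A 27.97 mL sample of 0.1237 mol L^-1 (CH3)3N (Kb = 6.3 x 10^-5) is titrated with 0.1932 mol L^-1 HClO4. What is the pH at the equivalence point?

n((CH3)3N) = 0.1237 x 0.02797 = 0.003460 mol; V(HClO4) at equivalence = 0.003460/0.1932 = 0.01791 L.
At equivalence the base is fully converted to (CH3)3NH+; total volume = 0.04588 L, so [(CH3)3NH+] = 0.003460/0.04588 = 0.07541 M.
Ka((CH3)3NH+) = Kw/Kb = 1.0e-14 / 6.3 x 10^-5 = 1.59e-10.
[H^+] = sqrt(Ka x [(CH3)3NH+]) = sqrt(1.59e-10 x 0.07541) = 3.46e-6 M.
pH = -log(3.46e-6) = 5.46.

5.46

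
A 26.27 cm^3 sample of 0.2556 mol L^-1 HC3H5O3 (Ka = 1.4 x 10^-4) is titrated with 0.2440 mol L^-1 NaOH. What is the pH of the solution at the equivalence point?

n(HC3H5O3) = 0.2556 x 0.02627 = 0.006715 mol; V(NaOH) at equivalence = 0.006715/0.2440 = 0.02752 L.
At equivalence all the acid is converted to C3H5O3-; total volume = 0.02627 + 0.02752 = 0.05379 L, so [C3H5O3-] = 0.006715/0.05379 = 0.1248 M.
Kb = Kw/Ka = 1.0e-14 / 1.4 x 10^-4 = 7.14e-11.
[OH^-] = sqrt(Kb x [C3H5O3-]) = sqrt(7.14e-11 x 0.1248) = 2.99e-6 M.
pOH = 5.52, so pH = 14.00 - 5.52 = 8.48.

8.48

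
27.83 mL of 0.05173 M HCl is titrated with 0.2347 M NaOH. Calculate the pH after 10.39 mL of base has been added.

12.42

n(acid) = 0.05173 x 0.02783 = 0.001440 mol; n(NaOH) added = 0.2347 x 0.01039 = 0.002439 mol.
Base is in excess by 0.002439 - 0.001440 = 0.0009989 mol in a total volume of 0.03822 L.
[OH^-] = 0.0009989/0.03822 = 0.02614 M, so pOH = 1.58 and pH = 14.00 - 1.58 = 12.42.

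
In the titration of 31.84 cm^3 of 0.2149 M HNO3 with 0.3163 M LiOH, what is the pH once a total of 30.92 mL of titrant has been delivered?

12.67

n(acid) = 0.2149 x 0.03184 = 0.006842 mol; n(LiOH) added = 0.3163 x 0.03092 = 0.009780 mol.
Base is in excess by 0.009780 - 0.006842 = 0.002938 mol in a total volume of 0.06276 L.
[OH^-] = 0.002938/0.06276 = 0.04681 M, so pOH = 1.33 and pH = 14.00 - 1.33 = 12.67.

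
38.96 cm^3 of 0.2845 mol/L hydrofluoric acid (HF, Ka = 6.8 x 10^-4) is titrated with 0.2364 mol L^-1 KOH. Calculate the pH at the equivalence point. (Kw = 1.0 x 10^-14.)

8.14

n(HF) = 0.2845 x 0.03896 = 0.01108 mol; V(KOH) at equivalence = 0.01108/0.2364 = 0.04689 L.
At equivalence all the acid is converted to F-; total volume = 0.03896 + 0.04689 = 0.08585 L, so [F-] = 0.01108/0.08585 = 0.1291 M.
Kb = Kw/Ka = 1.0e-14 / 6.8 x 10^-4 = 1.47e-11.
[OH^-] = sqrt(Kb x [F-]) = sqrt(1.47e-11 x 0.1291) = 1.38e-6 M.
pOH = 5.86, so pH = 14.00 - 5.86 = 8.14.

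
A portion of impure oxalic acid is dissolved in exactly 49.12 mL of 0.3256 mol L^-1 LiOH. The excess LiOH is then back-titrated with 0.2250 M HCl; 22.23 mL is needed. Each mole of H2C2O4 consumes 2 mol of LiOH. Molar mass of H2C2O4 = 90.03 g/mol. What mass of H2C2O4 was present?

Total n(LiOH) added = 0.3256 x 0.04912 = 0.01599 mol.
n(HCl) used = 0.2250 x 0.02223 = 0.005002 mol, which equals the excess n(LiOH).
So n(LiOH) consumed by the sample = 0.01599 - 0.005002 = 0.01099 mol.
n(H2C2O4) = 0.01099 / 2 = 0.005496 mol.
mass = 0.005496 mol x 90.03 g/mol = 0.495 g.

0.495 g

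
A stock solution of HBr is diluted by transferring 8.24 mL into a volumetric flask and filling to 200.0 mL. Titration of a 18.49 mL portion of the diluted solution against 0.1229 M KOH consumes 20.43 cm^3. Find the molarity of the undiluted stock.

n(KOH) = 0.1229 x 0.02043 = 0.002511 mol.
n(HBr) in the aliquot = 0.002511 mol.
[diluted HBr] = 0.002511 / 0.01849 = 0.1358 M.
Dilution factor = 200.0/8.240 = 24.27, so [stock] = 0.1358 x 24.27 = 3.30 M.

3.30 M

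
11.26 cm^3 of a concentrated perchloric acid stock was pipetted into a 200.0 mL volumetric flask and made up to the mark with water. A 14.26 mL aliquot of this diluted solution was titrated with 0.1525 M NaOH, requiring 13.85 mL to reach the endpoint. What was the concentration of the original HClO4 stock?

2.63 M

n(NaOH) = 0.1525 x 0.01385 = 0.002112 mol.
n(HClO4) in the aliquot = 0.002112 mol.
[diluted HClO4] = 0.002112 / 0.01426 = 0.1481 M.
Dilution factor = 200.0/11.26 = 17.76, so [stock] = 0.1481 x 17.76 = 2.63 M.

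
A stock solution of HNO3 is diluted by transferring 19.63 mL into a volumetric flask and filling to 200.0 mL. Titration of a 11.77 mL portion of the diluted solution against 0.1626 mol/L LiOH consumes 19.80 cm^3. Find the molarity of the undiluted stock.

2.79 M

n(LiOH) = 0.1626 x 0.01980 = 0.003219 mol.
n(HNO3) in the aliquot = 0.003219 mol.
[diluted HNO3] = 0.003219 / 0.01177 = 0.2735 M.
Dilution factor = 200.0/19.63 = 10.19, so [stock] = 0.2735 x 10.19 = 2.79 M.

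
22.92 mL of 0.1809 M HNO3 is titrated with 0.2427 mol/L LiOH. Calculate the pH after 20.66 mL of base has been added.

n(acid) = 0.1809 x 0.02292 = 0.004146 mol; n(LiOH) added = 0.2427 x 0.02066 = 0.005014 mol.
Base is in excess by 0.005014 - 0.004146 = 0.0008680 mol in a total volume of 0.04358 L.
[OH^-] = 0.0008680/0.04358 = 0.01992 M, so pOH = 1.70 and pH = 14.00 - 1.70 = 12.30.

12.30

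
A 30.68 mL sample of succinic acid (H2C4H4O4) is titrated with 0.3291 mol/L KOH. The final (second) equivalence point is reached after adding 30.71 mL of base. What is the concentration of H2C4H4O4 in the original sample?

0.165 M

n(KOH) = 0.3291 x 0.03071 = 0.01011 mol.
At the final (second) equivalence point, 2 mol OH^- react per mol H2C4H4O4, so n(H2C4H4O4) = 0.01011 / 2 = 0.005053 mol.
[H2C4H4O4] = 0.005053 / 0.03068 L = 0.165 M.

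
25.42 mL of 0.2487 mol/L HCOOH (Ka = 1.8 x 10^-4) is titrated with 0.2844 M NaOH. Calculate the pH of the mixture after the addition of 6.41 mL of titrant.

Initial n(HCOOH) = 0.2487 x 0.02542 = 0.006322 mol.
n(NaOH) added = 0.2844 x 0.006410 = 0.001823 mol, converting that many moles of HCOOH to HCOO-.
Remaining n(HCOOH) = 0.004499 mol; n(HCOO-) = 0.001823 mol.
By Henderson-Hasselbalch, pH = pKa + log([A^-]/[HA]) = 3.74 + log(0.001823/0.004499) = 3.74 + (-0.39) = 3.35.

3.35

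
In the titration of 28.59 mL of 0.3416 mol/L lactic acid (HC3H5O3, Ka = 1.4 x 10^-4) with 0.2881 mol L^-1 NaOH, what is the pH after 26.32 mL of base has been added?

4.39

Initial n(HC3H5O3) = 0.3416 x 0.02859 = 0.009766 mol.
n(NaOH) added = 0.2881 x 0.02632 = 0.007583 mol, converting that many moles of HC3H5O3 to C3H5O3-.
Remaining n(HC3H5O3) = 0.002184 mol; n(C3H5O3-) = 0.007583 mol.
By Henderson-Hasselbalch, pH = pKa + log([A^-]/[HA]) = 3.85 + log(0.007583/0.002184) = 3.85 + (+0.54) = 4.39.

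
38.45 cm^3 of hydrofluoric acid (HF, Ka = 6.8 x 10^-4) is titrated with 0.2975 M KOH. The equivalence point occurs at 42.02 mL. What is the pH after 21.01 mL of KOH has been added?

3.17

21.01 mL is exactly half the equivalence volume (42.02/2), i.e. the half-equivalence point.
There, n(HA) = n(A^-), so pH = pKa = -log(6.8 x 10^-4) = 3.17.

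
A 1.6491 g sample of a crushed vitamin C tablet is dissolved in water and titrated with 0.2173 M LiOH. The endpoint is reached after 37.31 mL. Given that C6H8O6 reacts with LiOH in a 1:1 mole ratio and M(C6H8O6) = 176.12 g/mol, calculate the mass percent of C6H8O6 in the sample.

n(LiOH) = 0.2173 x 0.03731 = 0.008107 mol.
n(C6H8O6) = 0.008107 / 1 = 0.008107 mol.
mass of C6H8O6 = 0.008107 x 176.12 = 1.428 g.
% purity = 1.428 / 1.6491 x 100 = 86.6%.

86.6%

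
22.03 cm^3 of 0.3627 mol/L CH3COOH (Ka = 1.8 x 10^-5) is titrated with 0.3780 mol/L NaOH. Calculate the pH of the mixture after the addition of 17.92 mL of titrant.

5.49

Initial n(CH3COOH) = 0.3627 x 0.02203 = 0.007990 mol.
n(NaOH) added = 0.3780 x 0.01792 = 0.006774 mol, converting that many moles of CH3COOH to CH3COO-.
Remaining n(CH3COOH) = 0.001217 mol; n(CH3COO-) = 0.006774 mol.
By Henderson-Hasselbalch, pH = pKa + log([A^-]/[HA]) = 4.74 + log(0.006774/0.001217) = 4.74 + (+0.75) = 5.49.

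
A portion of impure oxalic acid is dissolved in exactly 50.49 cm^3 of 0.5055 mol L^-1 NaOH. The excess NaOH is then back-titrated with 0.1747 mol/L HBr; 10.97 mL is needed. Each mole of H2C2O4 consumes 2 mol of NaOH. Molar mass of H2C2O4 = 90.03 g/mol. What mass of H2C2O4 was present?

1.06 g

Total n(NaOH) added = 0.5055 x 0.05049 = 0.02552 mol.
n(HBr) used = 0.1747 x 0.01097 = 0.001916 mol, which equals the excess n(NaOH).
So n(NaOH) consumed by the sample = 0.02552 - 0.001916 = 0.02361 mol.
n(H2C2O4) = 0.02361 / 2 = 0.01180 mol.
mass = 0.01180 mol x 90.03 g/mol = 1.06 g.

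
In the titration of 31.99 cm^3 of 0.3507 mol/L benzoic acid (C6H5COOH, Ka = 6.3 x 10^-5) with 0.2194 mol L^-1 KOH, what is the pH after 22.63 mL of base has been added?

Initial n(C6H5COOH) = 0.3507 x 0.03199 = 0.01122 mol.
n(KOH) added = 0.2194 x 0.02263 = 0.004965 mol, converting that many moles of C6H5COOH to C6H5COO-.
Remaining n(C6H5COOH) = 0.006254 mol; n(C6H5COO-) = 0.004965 mol.
By Henderson-Hasselbalch, pH = pKa + log([A^-]/[HA]) = 4.20 + log(0.004965/0.006254) = 4.20 + (-0.10) = 4.10.

4.10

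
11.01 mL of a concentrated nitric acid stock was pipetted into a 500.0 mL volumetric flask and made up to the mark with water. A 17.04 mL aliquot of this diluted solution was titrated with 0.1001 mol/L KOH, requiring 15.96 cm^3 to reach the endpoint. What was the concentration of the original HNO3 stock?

4.26 M

n(KOH) = 0.1001 x 0.01596 = 0.001598 mol.
n(HNO3) in the aliquot = 0.001598 mol.
[diluted HNO3] = 0.001598 / 0.01704 = 0.09376 M.
Dilution factor = 500.0/11.01 = 45.41, so [stock] = 0.09376 x 45.41 = 4.26 M.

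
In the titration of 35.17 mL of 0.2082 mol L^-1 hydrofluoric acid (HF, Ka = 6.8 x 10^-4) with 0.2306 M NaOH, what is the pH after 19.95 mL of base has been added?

3.40

Initial n(HF) = 0.2082 x 0.03517 = 0.007322 mol.
n(NaOH) added = 0.2306 x 0.01995 = 0.004600 mol, converting that many moles of HF to F-.
Remaining n(HF) = 0.002722 mol; n(F-) = 0.004600 mol.
By Henderson-Hasselbalch, pH = pKa + log([A^-]/[HA]) = 3.17 + log(0.004600/0.002722) = 3.17 + (+0.23) = 3.40.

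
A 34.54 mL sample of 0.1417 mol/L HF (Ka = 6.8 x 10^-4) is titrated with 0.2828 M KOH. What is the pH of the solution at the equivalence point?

n(HF) = 0.1417 x 0.03454 = 0.004894 mol; V(KOH) at equivalence = 0.004894/0.2828 = 0.01731 L.
At equivalence all the acid is converted to F-; total volume = 0.03454 + 0.01731 = 0.05185 L, so [F-] = 0.004894/0.05185 = 0.09440 M.
Kb = Kw/Ka = 1.0e-14 / 6.8 x 10^-4 = 1.47e-11.
[OH^-] = sqrt(Kb x [F-]) = sqrt(1.47e-11 x 0.09440) = 1.18e-6 M.
pOH = 5.93, so pH = 14.00 - 5.93 = 8.07.

8.07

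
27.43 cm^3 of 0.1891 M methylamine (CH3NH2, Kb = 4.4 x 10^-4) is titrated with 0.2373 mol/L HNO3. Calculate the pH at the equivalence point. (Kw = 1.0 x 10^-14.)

5.81

n(CH3NH2) = 0.1891 x 0.02743 = 0.005187 mol; V(HNO3) at equivalence = 0.005187/0.2373 = 0.02186 L.
At equivalence the base is fully converted to CH3NH3+; total volume = 0.04929 L, so [CH3NH3+] = 0.005187/0.04929 = 0.1052 M.
Ka(CH3NH3+) = Kw/Kb = 1.0e-14 / 4.4 x 10^-4 = 2.27e-11.
[H^+] = sqrt(Ka x [CH3NH3+]) = sqrt(2.27e-11 x 0.1052) = 1.55e-6 M.
pH = -log(1.55e-6) = 5.81.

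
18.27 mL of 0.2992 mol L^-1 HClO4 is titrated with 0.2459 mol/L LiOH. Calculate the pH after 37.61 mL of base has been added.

n(acid) = 0.2992 x 0.01827 = 0.005466 mol; n(LiOH) added = 0.2459 x 0.03761 = 0.009248 mol.
Base is in excess by 0.009248 - 0.005466 = 0.003782 mol in a total volume of 0.05588 L.
[OH^-] = 0.003782/0.05588 = 0.06768 M, so pOH = 1.17 and pH = 14.00 - 1.17 = 12.83.

12.83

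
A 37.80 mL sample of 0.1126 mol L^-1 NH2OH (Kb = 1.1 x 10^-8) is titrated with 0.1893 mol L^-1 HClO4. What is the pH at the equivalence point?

n(NH2OH) = 0.1126 x 0.03780 = 0.004256 mol; V(HClO4) at equivalence = 0.004256/0.1893 = 0.02248 L.
At equivalence the base is fully converted to NH3OH+; total volume = 0.06028 L, so [NH3OH+] = 0.004256/0.06028 = 0.07060 M.
Ka(NH3OH+) = Kw/Kb = 1.0e-14 / 1.1 x 10^-8 = 9.09e-7.
[H^+] = sqrt(Ka x [NH3OH+]) = sqrt(9.09e-7 x 0.07060) = 0.000253 M.
pH = -log(0.000253) = 3.60.

3.60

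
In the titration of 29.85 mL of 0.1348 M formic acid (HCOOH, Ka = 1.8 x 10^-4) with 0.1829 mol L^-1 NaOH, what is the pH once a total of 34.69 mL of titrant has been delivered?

12.56

n(acid) = 0.1348 x 0.02985 = 0.004024 mol; n(NaOH) added = 0.1829 x 0.03469 = 0.006345 mol.
Base is in excess by 0.006345 - 0.004024 = 0.002321 mol in a total volume of 0.06454 L.
[OH^-] = 0.002321/0.06454 = 0.03596 M, so pOH = 1.44 and pH = 14.00 - 1.44 = 12.56.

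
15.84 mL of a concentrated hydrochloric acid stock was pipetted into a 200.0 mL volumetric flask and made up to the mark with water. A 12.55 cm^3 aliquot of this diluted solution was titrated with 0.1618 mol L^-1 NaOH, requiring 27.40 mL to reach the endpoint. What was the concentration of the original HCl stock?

n(NaOH) = 0.1618 x 0.02740 = 0.004433 mol.
n(HCl) in the aliquot = 0.004433 mol.
[diluted HCl] = 0.004433 / 0.01255 = 0.3533 M.
Dilution factor = 200.0/15.84 = 12.63, so [stock] = 0.3533 x 12.63 = 4.46 M.

4.46 M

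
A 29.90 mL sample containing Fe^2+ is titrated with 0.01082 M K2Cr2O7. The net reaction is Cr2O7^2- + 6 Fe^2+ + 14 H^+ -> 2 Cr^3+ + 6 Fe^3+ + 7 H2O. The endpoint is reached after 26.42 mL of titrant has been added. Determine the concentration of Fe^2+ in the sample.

n(K2Cr2O7) = 0.01082 x 0.02642 = 0.0002859 mol.
From the balanced equation, 1 mol K2Cr2O7 reacts with 6 mol Fe^2+, so n(Fe^2+) = 0.0002859 x 6/1 = 0.001715 mol.
[Fe^2+] = 0.001715 / 0.02990 L = 0.0574 M.

0.0574 M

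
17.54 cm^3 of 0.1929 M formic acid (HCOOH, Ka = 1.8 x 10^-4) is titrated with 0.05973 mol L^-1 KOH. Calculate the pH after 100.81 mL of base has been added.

n(acid) = 0.1929 x 0.01754 = 0.003383 mol; n(KOH) added = 0.05973 x 0.1008 = 0.006021 mol.
Base is in excess by 0.006021 - 0.003383 = 0.002638 mol in a total volume of 0.1183 L.
[OH^-] = 0.002638/0.1183 = 0.02229 M, so pOH = 1.65 and pH = 14.00 - 1.65 = 12.35.

12.35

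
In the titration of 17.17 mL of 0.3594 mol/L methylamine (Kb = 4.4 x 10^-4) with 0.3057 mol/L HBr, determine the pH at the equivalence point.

5.71

n(CH3NH2) = 0.3594 x 0.01717 = 0.006171 mol; V(HBr) at equivalence = 0.006171/0.3057 = 0.02019 L.
At equivalence the base is fully converted to CH3NH3+; total volume = 0.03736 L, so [CH3NH3+] = 0.006171/0.03736 = 0.1652 M.
Ka(CH3NH3+) = Kw/Kb = 1.0e-14 / 4.4 x 10^-4 = 2.27e-11.
[H^+] = sqrt(Ka x [CH3NH3+]) = sqrt(2.27e-11 x 0.1652) = 1.94e-6 M.
pH = -log(1.94e-6) = 5.71.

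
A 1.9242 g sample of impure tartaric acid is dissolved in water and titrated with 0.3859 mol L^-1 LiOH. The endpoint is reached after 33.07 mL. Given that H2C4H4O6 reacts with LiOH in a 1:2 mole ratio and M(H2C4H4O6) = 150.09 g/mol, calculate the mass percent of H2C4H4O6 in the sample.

n(LiOH) = 0.3859 x 0.03307 = 0.01276 mol.
n(H2C4H4O6) = 0.01276 / 2 = 0.006381 mol.
mass of H2C4H4O6 = 0.006381 x 150.09 = 0.9577 g.
% purity = 0.9577 / 1.9242 x 100 = 49.8%.

49.8%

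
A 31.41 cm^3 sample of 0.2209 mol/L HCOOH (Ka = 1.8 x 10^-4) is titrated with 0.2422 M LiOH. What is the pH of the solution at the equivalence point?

8.40

n(HCOOH) = 0.2209 x 0.03141 = 0.006938 mol; V(LiOH) at equivalence = 0.006938/0.2422 = 0.02865 L.
At equivalence all the acid is converted to HCOO-; total volume = 0.03141 + 0.02865 = 0.06006 L, so [HCOO-] = 0.006938/0.06006 = 0.1155 M.
Kb = Kw/Ka = 1.0e-14 / 1.8 x 10^-4 = 5.56e-11.
[OH^-] = sqrt(Kb x [HCOO-]) = sqrt(5.56e-11 x 0.1155) = 2.53e-6 M.
pOH = 5.60, so pH = 14.00 - 5.60 = 8.40.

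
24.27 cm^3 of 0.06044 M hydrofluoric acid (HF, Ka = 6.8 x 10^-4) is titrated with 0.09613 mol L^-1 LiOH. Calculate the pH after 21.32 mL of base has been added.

n(acid) = 0.06044 x 0.02427 = 0.001467 mol; n(LiOH) added = 0.09613 x 0.02132 = 0.002049 mol.
Base is in excess by 0.002049 - 0.001467 = 0.0005826 mol in a total volume of 0.04559 L.
[OH^-] = 0.0005826/0.04559 = 0.01278 M, so pOH = 1.89 and pH = 14.00 - 1.89 = 12.11.

12.11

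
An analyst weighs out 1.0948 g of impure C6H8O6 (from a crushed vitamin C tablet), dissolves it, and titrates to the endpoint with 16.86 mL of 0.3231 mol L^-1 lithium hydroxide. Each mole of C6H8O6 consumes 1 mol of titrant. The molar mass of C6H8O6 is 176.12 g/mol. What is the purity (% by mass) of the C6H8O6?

87.6%

n(LiOH) = 0.3231 x 0.01686 = 0.005447 mol.
n(C6H8O6) = 0.005447 / 1 = 0.005447 mol.
mass of C6H8O6 = 0.005447 x 176.12 = 0.9594 g.
% purity = 0.9594 / 1.0948 x 100 = 87.6%.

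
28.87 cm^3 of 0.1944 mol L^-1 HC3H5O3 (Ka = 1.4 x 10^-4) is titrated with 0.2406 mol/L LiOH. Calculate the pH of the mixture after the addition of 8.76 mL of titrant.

Initial n(HC3H5O3) = 0.1944 x 0.02887 = 0.005612 mol.
n(LiOH) added = 0.2406 x 0.008760 = 0.002108 mol, converting that many moles of HC3H5O3 to C3H5O3-.
Remaining n(HC3H5O3) = 0.003505 mol; n(C3H5O3-) = 0.002108 mol.
By Henderson-Hasselbalch, pH = pKa + log([A^-]/[HA]) = 3.85 + log(0.002108/0.003505) = 3.85 + (-0.22) = 3.63.

3.63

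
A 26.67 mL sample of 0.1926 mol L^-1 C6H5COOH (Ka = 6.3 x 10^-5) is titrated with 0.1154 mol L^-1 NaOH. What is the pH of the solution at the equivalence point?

n(C6H5COOH) = 0.1926 x 0.02667 = 0.005137 mol; V(NaOH) at equivalence = 0.005137/0.1154 = 0.04451 L.
At equivalence all the acid is converted to C6H5COO-; total volume = 0.02667 + 0.04451 = 0.07118 L, so [C6H5COO-] = 0.005137/0.07118 = 0.07216 M.
Kb = Kw/Ka = 1.0e-14 / 6.3 x 10^-5 = 1.59e-10.
[OH^-] = sqrt(Kb x [C6H5COO-]) = sqrt(1.59e-10 x 0.07216) = 3.38e-6 M.
pOH = 5.47, so pH = 14.00 - 5.47 = 8.53.

8.53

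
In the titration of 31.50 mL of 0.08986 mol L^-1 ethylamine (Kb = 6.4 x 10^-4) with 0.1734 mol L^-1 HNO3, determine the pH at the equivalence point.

n(C2H5NH2) = 0.08986 x 0.03150 = 0.002831 mol; V(HNO3) at equivalence = 0.002831/0.1734 = 0.01632 L.
At equivalence the base is fully converted to C2H5NH3+; total volume = 0.04782 L, so [C2H5NH3+] = 0.002831/0.04782 = 0.05919 M.
Ka(C2H5NH3+) = Kw/Kb = 1.0e-14 / 6.4 x 10^-4 = 1.56e-11.
[H^+] = sqrt(Ka x [C2H5NH3+]) = sqrt(1.56e-11 x 0.05919) = 9.62e-7 M.
pH = -log(9.62e-7) = 6.02.

6.02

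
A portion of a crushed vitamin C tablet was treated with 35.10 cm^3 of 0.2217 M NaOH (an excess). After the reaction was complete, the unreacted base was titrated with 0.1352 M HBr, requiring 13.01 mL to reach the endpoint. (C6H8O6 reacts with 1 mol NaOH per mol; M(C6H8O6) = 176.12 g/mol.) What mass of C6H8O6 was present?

1.06 g

Total n(NaOH) added = 0.2217 x 0.03510 = 0.007782 mol.
n(HBr) used = 0.1352 x 0.01301 = 0.001759 mol, which equals the excess n(NaOH).
So n(NaOH) consumed by the sample = 0.007782 - 0.001759 = 0.006023 mol.
n(C6H8O6) = 0.006023 / 1 = 0.006023 mol.
mass = 0.006023 mol x 176.12 g/mol = 1.06 g.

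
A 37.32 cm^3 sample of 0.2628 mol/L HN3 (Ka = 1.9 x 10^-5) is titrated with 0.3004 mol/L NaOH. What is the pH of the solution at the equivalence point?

8.93

n(HN3) = 0.2628 x 0.03732 = 0.009808 mol; V(NaOH) at equivalence = 0.009808/0.3004 = 0.03265 L.
At equivalence all the acid is converted to N3-; total volume = 0.03732 + 0.03265 = 0.06997 L, so [N3-] = 0.009808/0.06997 = 0.1402 M.
Kb = Kw/Ka = 1.0e-14 / 1.9 x 10^-5 = 5.26e-10.
[OH^-] = sqrt(Kb x [N3-]) = sqrt(5.26e-10 x 0.1402) = 8.59e-6 M.
pOH = 5.07, so pH = 14.00 - 5.07 = 8.93.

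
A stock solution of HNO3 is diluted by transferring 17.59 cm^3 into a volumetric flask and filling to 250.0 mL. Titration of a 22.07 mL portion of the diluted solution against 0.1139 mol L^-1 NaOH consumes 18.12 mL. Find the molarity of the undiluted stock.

n(NaOH) = 0.1139 x 0.01812 = 0.002064 mol.
n(HNO3) in the aliquot = 0.002064 mol.
[diluted HNO3] = 0.002064 / 0.02207 = 0.09351 M.
Dilution factor = 250.0/17.59 = 14.21, so [stock] = 0.09351 x 14.21 = 1.33 M.

1.33 M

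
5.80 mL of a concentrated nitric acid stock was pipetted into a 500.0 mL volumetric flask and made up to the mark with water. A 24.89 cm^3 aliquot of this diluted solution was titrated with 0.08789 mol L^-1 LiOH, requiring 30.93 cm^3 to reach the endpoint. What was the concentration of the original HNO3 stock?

n(LiOH) = 0.08789 x 0.03093 = 0.002718 mol.
n(HNO3) in the aliquot = 0.002718 mol.
[diluted HNO3] = 0.002718 / 0.02489 = 0.1092 M.
Dilution factor = 500.0/5.800 = 86.21, so [stock] = 0.1092 x 86.21 = 9.42 M.

9.42 M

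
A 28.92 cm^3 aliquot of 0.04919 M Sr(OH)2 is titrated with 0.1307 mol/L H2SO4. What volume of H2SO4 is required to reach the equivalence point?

n(Sr(OH)2) = 0.04919 mol/L x 0.02892 L = 0.001423 mol.
At equivalence n(H2SO4) = n(Sr(OH)2) = 0.001423 mol.
V(H2SO4) = 0.001423 / 0.1307 = 0.01088 L = 10.9 mL.

10.9 mL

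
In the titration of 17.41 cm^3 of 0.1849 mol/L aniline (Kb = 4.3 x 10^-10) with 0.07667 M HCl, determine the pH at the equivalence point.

n(C6H5NH2) = 0.1849 x 0.01741 = 0.003219 mol; V(HCl) at equivalence = 0.003219/0.07667 = 0.04199 L.
At equivalence the base is fully converted to C6H5NH3+; total volume = 0.05940 L, so [C6H5NH3+] = 0.003219/0.05940 = 0.05420 M.
Ka(C6H5NH3+) = Kw/Kb = 1.0e-14 / 4.3 x 10^-10 = 2.33e-5.
[H^+] = sqrt(Ka x [C6H5NH3+]) = sqrt(2.33e-5 x 0.05420) = 0.00112 M.
pH = -log(0.00112) = 2.95.

2.95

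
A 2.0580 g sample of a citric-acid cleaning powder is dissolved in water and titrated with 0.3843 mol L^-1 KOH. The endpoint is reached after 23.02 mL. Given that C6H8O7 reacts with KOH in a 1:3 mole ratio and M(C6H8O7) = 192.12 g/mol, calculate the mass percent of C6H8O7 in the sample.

27.5%

n(KOH) = 0.3843 x 0.02302 = 0.008847 mol.
n(C6H8O7) = 0.008847 / 3 = 0.002949 mol.
mass of C6H8O7 = 0.002949 x 192.12 = 0.5665 g.
% purity = 0.5665 / 2.0580 x 100 = 27.5%.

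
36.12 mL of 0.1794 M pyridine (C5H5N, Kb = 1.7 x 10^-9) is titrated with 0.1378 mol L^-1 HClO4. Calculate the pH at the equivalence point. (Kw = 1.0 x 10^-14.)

3.17

n(C5H5N) = 0.1794 x 0.03612 = 0.006480 mol; V(HClO4) at equivalence = 0.006480/0.1378 = 0.04702 L.
At equivalence the base is fully converted to C5H5NH+; total volume = 0.08314 L, so [C5H5NH+] = 0.006480/0.08314 = 0.07794 M.
Ka(C5H5NH+) = Kw/Kb = 1.0e-14 / 1.7 x 10^-9 = 5.88e-6.
[H^+] = sqrt(Ka x [C5H5NH+]) = sqrt(5.88e-6 x 0.07794) = 0.000677 M.
pH = -log(0.000677) = 3.17.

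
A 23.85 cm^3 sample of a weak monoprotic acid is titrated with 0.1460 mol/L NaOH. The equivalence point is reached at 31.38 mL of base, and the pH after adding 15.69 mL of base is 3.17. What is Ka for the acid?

15.69 mL is half of the equivalence volume, so this is the half-equivalence point where [HA] = [A^-].
At half-equivalence pH = pKa, so pKa = 3.17.
Ka = 10^(-3.17) = 6.8 x 10^-4.

6.8 x 10^-4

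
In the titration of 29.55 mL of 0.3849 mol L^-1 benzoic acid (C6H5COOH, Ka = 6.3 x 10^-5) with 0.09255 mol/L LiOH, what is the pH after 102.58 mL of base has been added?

Initial n(C6H5COOH) = 0.3849 x 0.02955 = 0.01137 mol.
n(LiOH) added = 0.09255 x 0.1026 = 0.009494 mol, converting that many moles of C6H5COOH to C6H5COO-.
Remaining n(C6H5COOH) = 0.001880 mol; n(C6H5COO-) = 0.009494 mol.
By Henderson-Hasselbalch, pH = pKa + log([A^-]/[HA]) = 4.20 + log(0.009494/0.001880) = 4.20 + (+0.70) = 4.90.

4.90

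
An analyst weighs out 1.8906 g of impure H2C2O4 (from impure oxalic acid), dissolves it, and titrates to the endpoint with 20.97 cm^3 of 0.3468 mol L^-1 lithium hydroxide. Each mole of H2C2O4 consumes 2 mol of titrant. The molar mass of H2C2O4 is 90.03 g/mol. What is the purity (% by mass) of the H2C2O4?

n(LiOH) = 0.3468 x 0.02097 = 0.007272 mol.
n(H2C2O4) = 0.007272 / 2 = 0.003636 mol.
mass of H2C2O4 = 0.003636 x 90.03 = 0.3274 g.
% purity = 0.3274 / 1.8906 x 100 = 17.3%.

17.3%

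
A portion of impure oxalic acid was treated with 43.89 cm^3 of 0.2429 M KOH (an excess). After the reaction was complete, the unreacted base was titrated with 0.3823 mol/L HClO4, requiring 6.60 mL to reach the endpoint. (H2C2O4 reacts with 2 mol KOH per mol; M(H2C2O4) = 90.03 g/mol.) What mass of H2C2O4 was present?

0.366 g

Total n(KOH) added = 0.2429 x 0.04389 = 0.01066 mol.
n(HClO4) used = 0.3823 x 0.006600 = 0.002523 mol, which equals the excess n(KOH).
So n(KOH) consumed by the sample = 0.01066 - 0.002523 = 0.008138 mol.
n(H2C2O4) = 0.008138 / 2 = 0.004069 mol.
mass = 0.004069 mol x 90.03 g/mol = 0.366 g.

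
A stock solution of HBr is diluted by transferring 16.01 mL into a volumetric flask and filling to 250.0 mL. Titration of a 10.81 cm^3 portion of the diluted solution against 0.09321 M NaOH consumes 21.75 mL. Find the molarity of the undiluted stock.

n(NaOH) = 0.09321 x 0.02175 = 0.002027 mol.
n(HBr) in the aliquot = 0.002027 mol.
[diluted HBr] = 0.002027 / 0.01081 = 0.1875 M.
Dilution factor = 250.0/16.01 = 15.62, so [stock] = 0.1875 x 15.62 = 2.93 M.

2.93 M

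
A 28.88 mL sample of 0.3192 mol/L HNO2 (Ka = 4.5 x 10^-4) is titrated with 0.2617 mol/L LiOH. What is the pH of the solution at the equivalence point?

8.25

n(HNO2) = 0.3192 x 0.02888 = 0.009218 mol; V(LiOH) at equivalence = 0.009218/0.2617 = 0.03523 L.
At equivalence all the acid is converted to NO2-; total volume = 0.02888 + 0.03523 = 0.06411 L, so [NO2-] = 0.009218/0.06411 = 0.1438 M.
Kb = Kw/Ka = 1.0e-14 / 4.5 x 10^-4 = 2.22e-11.
[OH^-] = sqrt(Kb x [NO2-]) = sqrt(2.22e-11 x 0.1438) = 1.79e-6 M.
pOH = 5.75, so pH = 14.00 - 5.75 = 8.25.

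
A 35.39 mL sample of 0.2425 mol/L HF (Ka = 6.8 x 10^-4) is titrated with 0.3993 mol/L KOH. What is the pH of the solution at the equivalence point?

8.17

n(HF) = 0.2425 x 0.03539 = 0.008582 mol; V(KOH) at equivalence = 0.008582/0.3993 = 0.02149 L.
At equivalence all the acid is converted to F-; total volume = 0.03539 + 0.02149 = 0.05688 L, so [F-] = 0.008582/0.05688 = 0.1509 M.
Kb = Kw/Ka = 1.0e-14 / 6.8 x 10^-4 = 1.47e-11.
[OH^-] = sqrt(Kb x [F-]) = sqrt(1.47e-11 x 0.1509) = 1.49e-6 M.
pOH = 5.83, so pH = 14.00 - 5.83 = 8.17.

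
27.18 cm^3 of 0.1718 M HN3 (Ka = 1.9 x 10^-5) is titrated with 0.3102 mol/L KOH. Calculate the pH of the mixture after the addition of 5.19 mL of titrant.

Initial n(HN3) = 0.1718 x 0.02718 = 0.004670 mol.
n(KOH) added = 0.3102 x 0.005190 = 0.001610 mol, converting that many moles of HN3 to N3-.
Remaining n(HN3) = 0.003060 mol; n(N3-) = 0.001610 mol.
By Henderson-Hasselbalch, pH = pKa + log([A^-]/[HA]) = 4.72 + log(0.001610/0.003060) = 4.72 + (-0.28) = 4.44.

4.44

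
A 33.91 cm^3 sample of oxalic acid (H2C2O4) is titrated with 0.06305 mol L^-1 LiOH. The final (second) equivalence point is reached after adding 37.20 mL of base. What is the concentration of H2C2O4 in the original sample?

n(LiOH) = 0.06305 x 0.03720 = 0.002345 mol.
At the final (second) equivalence point, 2 mol OH^- react per mol H2C2O4, so n(H2C2O4) = 0.002345 / 2 = 0.001173 mol.
[H2C2O4] = 0.001173 / 0.03391 L = 0.0346 M.

0.0346 M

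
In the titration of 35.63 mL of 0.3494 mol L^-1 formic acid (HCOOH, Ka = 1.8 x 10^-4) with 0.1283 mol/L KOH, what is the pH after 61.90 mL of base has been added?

Initial n(HCOOH) = 0.3494 x 0.03563 = 0.01245 mol.
n(KOH) added = 0.1283 x 0.06190 = 0.007942 mol, converting that many moles of HCOOH to HCOO-.
Remaining n(HCOOH) = 0.004507 mol; n(HCOO-) = 0.007942 mol.
By Henderson-Hasselbalch, pH = pKa + log([A^-]/[HA]) = 3.74 + log(0.007942/0.004507) = 3.74 + (+0.25) = 3.99.

3.99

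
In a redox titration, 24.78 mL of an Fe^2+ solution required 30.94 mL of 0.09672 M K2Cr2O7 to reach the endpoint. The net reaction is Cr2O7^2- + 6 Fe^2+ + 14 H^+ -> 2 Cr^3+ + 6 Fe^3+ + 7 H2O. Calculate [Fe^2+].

n(K2Cr2O7) = 0.09672 x 0.03094 = 0.002993 mol.
From the balanced equation, 1 mol K2Cr2O7 reacts with 6 mol Fe^2+, so n(Fe^2+) = 0.002993 x 6/1 = 0.01796 mol.
[Fe^2+] = 0.01796 / 0.02478 L = 0.725 M.

0.725 M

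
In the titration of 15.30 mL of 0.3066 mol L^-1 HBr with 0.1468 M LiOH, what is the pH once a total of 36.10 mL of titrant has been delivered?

n(acid) = 0.3066 x 0.01530 = 0.004691 mol; n(LiOH) added = 0.1468 x 0.03610 = 0.005299 mol.
Base is in excess by 0.005299 - 0.004691 = 0.0006085 mol in a total volume of 0.05140 L.
[OH^-] = 0.0006085/0.05140 = 0.01184 M, so pOH = 1.93 and pH = 14.00 - 1.93 = 12.07.

12.07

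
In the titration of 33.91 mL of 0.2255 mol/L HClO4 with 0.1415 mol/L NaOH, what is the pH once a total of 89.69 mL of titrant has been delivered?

n(acid) = 0.2255 x 0.03391 = 0.007647 mol; n(NaOH) added = 0.1415 x 0.08969 = 0.01269 mol.
Base is in excess by 0.01269 - 0.007647 = 0.005044 mol in a total volume of 0.1236 L.
[OH^-] = 0.005044/0.1236 = 0.04081 M, so pOH = 1.39 and pH = 14.00 - 1.39 = 12.61.

12.61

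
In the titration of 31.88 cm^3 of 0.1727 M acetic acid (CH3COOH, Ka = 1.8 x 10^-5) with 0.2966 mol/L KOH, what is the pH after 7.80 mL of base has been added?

Initial n(CH3COOH) = 0.1727 x 0.03188 = 0.005506 mol.
n(KOH) added = 0.2966 x 0.007800 = 0.002313 mol, converting that many moles of CH3COOH to CH3COO-.
Remaining n(CH3COOH) = 0.003192 mol; n(CH3COO-) = 0.002313 mol.
By Henderson-Hasselbalch, pH = pKa + log([A^-]/[HA]) = 4.74 + log(0.002313/0.003192) = 4.74 + (-0.14) = 4.60.

4.60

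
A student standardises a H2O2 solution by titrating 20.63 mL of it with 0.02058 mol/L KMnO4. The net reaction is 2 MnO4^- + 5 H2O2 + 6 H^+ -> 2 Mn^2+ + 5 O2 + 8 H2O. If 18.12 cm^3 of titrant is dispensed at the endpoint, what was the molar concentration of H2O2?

0.0452 M

n(KMnO4) = 0.02058 x 0.01812 = 0.0003729 mol.
From the balanced equation, 2 mol KMnO4 reacts with 5 mol H2O2, so n(H2O2) = 0.0003729 x 5/2 = 0.0009323 mol.
[H2O2] = 0.0009323 / 0.02063 L = 0.0452 M.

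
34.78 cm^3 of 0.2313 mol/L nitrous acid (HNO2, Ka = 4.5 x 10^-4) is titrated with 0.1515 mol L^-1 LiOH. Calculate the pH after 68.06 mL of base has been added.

n(acid) = 0.2313 x 0.03478 = 0.008045 mol; n(LiOH) added = 0.1515 x 0.06806 = 0.01031 mol.
Base is in excess by 0.01031 - 0.008045 = 0.002266 mol in a total volume of 0.1028 L.
[OH^-] = 0.002266/0.1028 = 0.02204 M, so pOH = 1.66 and pH = 14.00 - 1.66 = 12.34.

12.34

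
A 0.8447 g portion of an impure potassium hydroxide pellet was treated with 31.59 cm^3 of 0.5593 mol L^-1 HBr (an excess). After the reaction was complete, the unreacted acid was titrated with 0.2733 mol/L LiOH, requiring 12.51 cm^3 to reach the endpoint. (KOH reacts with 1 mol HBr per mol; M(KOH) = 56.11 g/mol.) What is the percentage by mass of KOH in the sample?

Total n(HBr) added = 0.5593 x 0.03159 = 0.01767 mol.
n(LiOH) used = 0.2733 x 0.01251 = 0.003419 mol, which equals the excess n(HBr).
So n(HBr) consumed by the sample = 0.01767 - 0.003419 = 0.01425 mol.
n(KOH) = 0.01425 / 1 = 0.01425 mol.
mass KOH = 0.01425 x 56.11 = 0.7995 g, so %KOH = 0.7995/0.8447 x 100 = 94.7%.

94.7%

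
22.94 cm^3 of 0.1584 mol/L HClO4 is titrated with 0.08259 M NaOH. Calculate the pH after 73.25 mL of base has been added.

12.40

n(acid) = 0.1584 x 0.02294 = 0.003634 mol; n(NaOH) added = 0.08259 x 0.07325 = 0.006050 mol.
Base is in excess by 0.006050 - 0.003634 = 0.002416 mol in a total volume of 0.09619 L.
[OH^-] = 0.002416/0.09619 = 0.02512 M, so pOH = 1.60 and pH = 14.00 - 1.60 = 12.40.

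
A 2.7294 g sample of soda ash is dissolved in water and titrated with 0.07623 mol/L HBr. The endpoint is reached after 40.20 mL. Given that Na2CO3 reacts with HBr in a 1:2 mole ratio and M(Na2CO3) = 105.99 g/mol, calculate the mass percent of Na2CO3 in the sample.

5.95%

n(HBr) = 0.07623 x 0.04020 = 0.003064 mol.
n(Na2CO3) = 0.003064 / 2 = 0.001532 mol.
mass of Na2CO3 = 0.001532 x 105.99 = 0.1624 g.
% purity = 0.1624 / 2.7294 x 100 = 5.95%.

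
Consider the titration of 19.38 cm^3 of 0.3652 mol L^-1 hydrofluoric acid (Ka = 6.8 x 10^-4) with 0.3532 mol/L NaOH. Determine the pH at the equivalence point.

n(HF) = 0.3652 x 0.01938 = 0.007078 mol; V(NaOH) at equivalence = 0.007078/0.3532 = 0.02004 L.
At equivalence all the acid is converted to F-; total volume = 0.01938 + 0.02004 = 0.03942 L, so [F-] = 0.007078/0.03942 = 0.1795 M.
Kb = Kw/Ka = 1.0e-14 / 6.8 x 10^-4 = 1.47e-11.
[OH^-] = sqrt(Kb x [F-]) = sqrt(1.47e-11 x 0.1795) = 1.62e-6 M.
pOH = 5.79, so pH = 14.00 - 5.79 = 8.21.

8.21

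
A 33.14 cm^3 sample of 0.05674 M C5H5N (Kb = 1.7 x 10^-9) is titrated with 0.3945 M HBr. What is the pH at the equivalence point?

n(C5H5N) = 0.05674 x 0.03314 = 0.001880 mol; V(HBr) at equivalence = 0.001880/0.3945 = 0.004766 L.
At equivalence the base is fully converted to C5H5NH+; total volume = 0.03791 L, so [C5H5NH+] = 0.001880/0.03791 = 0.04961 M.
Ka(C5H5NH+) = Kw/Kb = 1.0e-14 / 1.7 x 10^-9 = 5.88e-6.
[H^+] = sqrt(Ka x [C5H5NH+]) = sqrt(5.88e-6 x 0.04961) = 0.000540 M.
pH = -log(0.000540) = 3.27.

3.27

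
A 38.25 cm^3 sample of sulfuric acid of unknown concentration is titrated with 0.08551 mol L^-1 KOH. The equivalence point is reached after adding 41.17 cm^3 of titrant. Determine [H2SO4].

0.0460 M

n(KOH) delivered = 0.08551 x 0.04117 = 0.003520 mol.
The reaction is 1 H2SO4 + 2 KOH, so n(H2SO4) = 0.003520 x 1/2 = 0.001760 mol.
[H2SO4] = 0.001760 mol / 0.03825 L = 0.0460 M.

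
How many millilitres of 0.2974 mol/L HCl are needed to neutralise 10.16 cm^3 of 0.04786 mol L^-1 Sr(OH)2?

3.27 mL

n(Sr(OH)2) = 0.04786 mol/L x 0.01016 L = 0.0004863 mol.
The neutralisation is 1 Sr(OH)2 : 2 HCl, so n(HCl) = 0.0004863 x 2/1 = 0.0009725 mol.
V(HCl) = 0.0009725 / 0.2974 = 0.003270 L = 3.27 mL.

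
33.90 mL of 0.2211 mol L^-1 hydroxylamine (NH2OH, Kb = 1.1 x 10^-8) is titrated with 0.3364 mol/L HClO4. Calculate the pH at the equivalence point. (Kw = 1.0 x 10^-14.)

n(NH2OH) = 0.2211 x 0.03390 = 0.007495 mol; V(HClO4) at equivalence = 0.007495/0.3364 = 0.02228 L.
At equivalence the base is fully converted to NH3OH+; total volume = 0.05618 L, so [NH3OH+] = 0.007495/0.05618 = 0.1334 M.
Ka(NH3OH+) = Kw/Kb = 1.0e-14 / 1.1 x 10^-8 = 9.09e-7.
[H^+] = sqrt(Ka x [NH3OH+]) = sqrt(9.09e-7 x 0.1334) = 0.000348 M.
pH = -log(0.000348) = 3.46.

3.46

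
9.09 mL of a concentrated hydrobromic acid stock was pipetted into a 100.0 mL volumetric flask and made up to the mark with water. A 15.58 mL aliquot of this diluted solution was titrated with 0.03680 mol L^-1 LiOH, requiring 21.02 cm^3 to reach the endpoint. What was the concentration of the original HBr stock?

0.546 M

n(LiOH) = 0.03680 x 0.02102 = 0.0007735 mol.
n(HBr) in the aliquot = 0.0007735 mol.
[diluted HBr] = 0.0007735 / 0.01558 = 0.04965 M.
Dilution factor = 100.0/9.090 = 11.00, so [stock] = 0.04965 x 11.00 = 0.546 M.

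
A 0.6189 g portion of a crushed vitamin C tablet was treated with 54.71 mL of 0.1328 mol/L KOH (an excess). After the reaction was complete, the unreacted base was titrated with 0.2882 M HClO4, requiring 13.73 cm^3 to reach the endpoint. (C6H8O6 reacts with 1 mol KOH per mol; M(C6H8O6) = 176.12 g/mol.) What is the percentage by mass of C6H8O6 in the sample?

94.1%

Total n(KOH) added = 0.1328 x 0.05471 = 0.007265 mol.
n(HClO4) used = 0.2882 x 0.01373 = 0.003957 mol, which equals the excess n(KOH).
So n(KOH) consumed by the sample = 0.007265 - 0.003957 = 0.003309 mol.
n(C6H8O6) = 0.003309 / 1 = 0.003309 mol.
mass C6H8O6 = 0.003309 x 176.12 = 0.5827 g, so %C6H8O6 = 0.5827/0.6189 x 100 = 94.1%.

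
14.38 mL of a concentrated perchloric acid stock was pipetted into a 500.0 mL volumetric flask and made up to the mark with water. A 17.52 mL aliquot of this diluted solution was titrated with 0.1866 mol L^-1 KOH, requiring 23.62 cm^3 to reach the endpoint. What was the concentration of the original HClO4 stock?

n(KOH) = 0.1866 x 0.02362 = 0.004407 mol.
n(HClO4) in the aliquot = 0.004407 mol.
[diluted HClO4] = 0.004407 / 0.01752 = 0.2516 M.
Dilution factor = 500.0/14.38 = 34.77, so [stock] = 0.2516 x 34.77 = 8.75 M.

8.75 M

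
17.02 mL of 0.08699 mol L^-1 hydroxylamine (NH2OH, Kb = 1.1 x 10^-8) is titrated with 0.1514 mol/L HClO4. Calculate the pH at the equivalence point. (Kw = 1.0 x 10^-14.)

3.65

n(NH2OH) = 0.08699 x 0.01702 = 0.001481 mol; V(HClO4) at equivalence = 0.001481/0.1514 = 0.009779 L.
At equivalence the base is fully converted to NH3OH+; total volume = 0.02680 L, so [NH3OH+] = 0.001481/0.02680 = 0.05525 M.
Ka(NH3OH+) = Kw/Kb = 1.0e-14 / 1.1 x 10^-8 = 9.09e-7.
[H^+] = sqrt(Ka x [NH3OH+]) = sqrt(9.09e-7 x 0.05525) = 0.000224 M.
pH = -log(0.000224) = 3.65.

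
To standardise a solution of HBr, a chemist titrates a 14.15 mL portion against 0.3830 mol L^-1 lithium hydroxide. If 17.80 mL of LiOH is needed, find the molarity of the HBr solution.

0.482 M

n(LiOH) delivered = 0.3830 x 0.01780 = 0.006817 mol.
For a 1:1 reaction, n(HBr) = 0.006817 mol.
[HBr] = 0.006817 mol / 0.01415 L = 0.482 M.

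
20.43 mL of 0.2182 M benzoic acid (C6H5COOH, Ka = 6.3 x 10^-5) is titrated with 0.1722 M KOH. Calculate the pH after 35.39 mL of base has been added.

n(acid) = 0.2182 x 0.02043 = 0.004458 mol; n(KOH) added = 0.1722 x 0.03539 = 0.006094 mol.
Base is in excess by 0.006094 - 0.004458 = 0.001636 mol in a total volume of 0.05582 L.
[OH^-] = 0.001636/0.05582 = 0.02931 M, so pOH = 1.53 and pH = 14.00 - 1.53 = 12.47.

12.47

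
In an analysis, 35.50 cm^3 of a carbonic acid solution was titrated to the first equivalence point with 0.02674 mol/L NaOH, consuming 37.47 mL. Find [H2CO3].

0.0282 M

n(NaOH) = 0.02674 x 0.03747 = 0.001002 mol.
At the first equivalence point, 1 mol OH^- react per mol H2CO3, so n(H2CO3) = 0.001002 / 1 = 0.001002 mol.
[H2CO3] = 0.001002 / 0.03550 L = 0.0282 M.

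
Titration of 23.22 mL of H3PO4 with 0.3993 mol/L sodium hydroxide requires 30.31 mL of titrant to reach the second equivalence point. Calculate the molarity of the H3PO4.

n(NaOH) = 0.3993 x 0.03031 = 0.01210 mol.
At the second equivalence point, 2 mol OH^- react per mol H3PO4, so n(H3PO4) = 0.01210 / 2 = 0.006051 mol.
[H3PO4] = 0.006051 / 0.02322 L = 0.261 M.

0.261 M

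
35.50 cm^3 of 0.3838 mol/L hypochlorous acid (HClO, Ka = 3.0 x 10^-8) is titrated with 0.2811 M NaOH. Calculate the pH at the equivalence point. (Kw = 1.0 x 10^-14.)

n(HClO) = 0.3838 x 0.03550 = 0.01362 mol; V(NaOH) at equivalence = 0.01362/0.2811 = 0.04847 L.
At equivalence all the acid is converted to ClO-; total volume = 0.03550 + 0.04847 = 0.08397 L, so [ClO-] = 0.01362/0.08397 = 0.1623 M.
Kb = Kw/Ka = 1.0e-14 / 3.0 x 10^-8 = 3.33e-7.
[OH^-] = sqrt(Kb x [ClO-]) = sqrt(3.33e-7 x 0.1623) = 0.000233 M.
pOH = 3.63, so pH = 14.00 - 3.63 = 10.37.

10.37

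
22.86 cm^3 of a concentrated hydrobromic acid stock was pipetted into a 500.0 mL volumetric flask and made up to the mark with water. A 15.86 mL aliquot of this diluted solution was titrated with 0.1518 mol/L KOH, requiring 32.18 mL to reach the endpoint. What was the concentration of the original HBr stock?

6.74 M

n(KOH) = 0.1518 x 0.03218 = 0.004885 mol.
n(HBr) in the aliquot = 0.004885 mol.
[diluted HBr] = 0.004885 / 0.01586 = 0.3080 M.
Dilution factor = 500.0/22.86 = 21.87, so [stock] = 0.3080 x 21.87 = 6.74 M.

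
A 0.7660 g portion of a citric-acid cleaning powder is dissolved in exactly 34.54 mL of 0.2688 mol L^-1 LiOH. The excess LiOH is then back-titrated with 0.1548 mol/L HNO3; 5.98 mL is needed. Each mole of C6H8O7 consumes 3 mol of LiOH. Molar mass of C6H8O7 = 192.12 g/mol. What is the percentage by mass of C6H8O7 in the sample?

69.9%

Total n(LiOH) added = 0.2688 x 0.03454 = 0.009284 mol.
n(HNO3) used = 0.1548 x 0.005980 = 0.0009257 mol, which equals the excess n(LiOH).
So n(LiOH) consumed by the sample = 0.009284 - 0.0009257 = 0.008359 mol.
n(C6H8O7) = 0.008359 / 3 = 0.002786 mol.
mass C6H8O7 = 0.002786 x 192.12 = 0.5353 g, so %C6H8O7 = 0.5353/0.7660 x 100 = 69.9%.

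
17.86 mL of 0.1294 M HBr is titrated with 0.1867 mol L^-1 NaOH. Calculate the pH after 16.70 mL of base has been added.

12.37

n(acid) = 0.1294 x 0.01786 = 0.002311 mol; n(NaOH) added = 0.1867 x 0.01670 = 0.003118 mol.
Base is in excess by 0.003118 - 0.002311 = 0.0008068 mol in a total volume of 0.03456 L.
[OH^-] = 0.0008068/0.03456 = 0.02335 M, so pOH = 1.63 and pH = 14.00 - 1.63 = 12.37.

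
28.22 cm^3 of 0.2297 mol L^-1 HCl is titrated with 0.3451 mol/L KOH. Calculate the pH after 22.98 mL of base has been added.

12.45

n(acid) = 0.2297 x 0.02822 = 0.006482 mol; n(KOH) added = 0.3451 x 0.02298 = 0.007930 mol.
Base is in excess by 0.007930 - 0.006482 = 0.001448 mol in a total volume of 0.05120 L.
[OH^-] = 0.001448/0.05120 = 0.02829 M, so pOH = 1.55 and pH = 14.00 - 1.55 = 12.45.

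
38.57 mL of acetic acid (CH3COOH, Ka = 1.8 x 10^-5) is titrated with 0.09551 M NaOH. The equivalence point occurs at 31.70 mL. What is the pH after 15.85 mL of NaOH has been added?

4.74

15.85 mL is exactly half the equivalence volume (31.70/2), i.e. the half-equivalence point.
There, n(HA) = n(A^-), so pH = pKa = -log(1.8 x 10^-5) = 4.74.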